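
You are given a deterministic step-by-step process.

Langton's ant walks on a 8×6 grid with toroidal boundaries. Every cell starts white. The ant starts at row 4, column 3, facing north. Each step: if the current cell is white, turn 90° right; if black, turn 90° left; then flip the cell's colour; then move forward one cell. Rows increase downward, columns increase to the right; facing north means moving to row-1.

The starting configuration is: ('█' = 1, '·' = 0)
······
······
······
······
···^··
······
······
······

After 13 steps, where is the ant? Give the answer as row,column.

gen 0: ······
······
······
······
···^··
······
······
······
gen 1: ······
······
······
······
···█>·
······
······
······
gen 2: ······
······
······
······
···██·
····v·
······
······
gen 3: ······
······
······
······
···██·
···<█·
······
······
gen 4: ······
······
······
······
···^█·
···██·
······
······
gen 5: ······
······
······
······
··<·█·
···██·
······
······
gen 6: ······
······
······
··^···
··█·█·
···██·
······
······
gen 7: ······
······
······
··█>··
··█·█·
···██·
······
······
gen 8: ······
······
······
··██··
··█v█·
···██·
······
······
gen 9: ······
······
······
··██··
··<██·
···██·
······
······
gen 10: ······
······
······
··██··
···██·
··v██·
······
······
gen 11: ······
······
······
··██··
···██·
·<███·
······
······
gen 12: ······
······
······
··██··
·^·██·
·████·
······
······
gen 13: ······
······
······
··██··
·█>██·
·████·
······
······

4,2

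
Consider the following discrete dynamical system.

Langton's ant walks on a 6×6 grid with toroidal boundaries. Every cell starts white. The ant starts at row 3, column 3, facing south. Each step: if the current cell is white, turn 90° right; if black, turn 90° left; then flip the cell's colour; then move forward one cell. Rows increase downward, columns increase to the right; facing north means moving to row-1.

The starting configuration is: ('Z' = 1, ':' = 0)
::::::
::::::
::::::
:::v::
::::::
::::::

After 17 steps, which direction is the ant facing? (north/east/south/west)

east

0) ::::::
::::::
::::::
:::v::
::::::
::::::
1) ::::::
::::::
::::::
::<Z::
::::::
::::::
2) ::::::
::::::
::^:::
::ZZ::
::::::
::::::
3) ::::::
::::::
::Z>::
::ZZ::
::::::
::::::
4) ::::::
::::::
::ZZ::
::Zv::
::::::
::::::
5) ::::::
::::::
::ZZ::
::Z:>:
::::::
::::::
6) ::::::
::::::
::ZZ::
::Z:Z:
::::v:
::::::
7) ::::::
::::::
::ZZ::
::Z:Z:
:::<Z:
::::::
8) ::::::
::::::
::ZZ::
::Z^Z:
:::ZZ:
::::::
9) ::::::
::::::
::ZZ::
::ZZ>:
:::ZZ:
::::::
10) ::::::
::::::
::ZZ^:
::ZZ::
:::ZZ:
::::::
11) ::::::
::::::
::ZZZ>
::ZZ::
:::ZZ:
::::::
12) ::::::
::::::
::ZZZZ
::ZZ:v
:::ZZ:
::::::
13) ::::::
::::::
::ZZZZ
::ZZ<Z
:::ZZ:
::::::
14) ::::::
::::::
::ZZ^Z
::ZZZZ
:::ZZ:
::::::
15) ::::::
::::::
::Z<:Z
::ZZZZ
:::ZZ:
::::::
16) ::::::
::::::
::Z::Z
::ZvZZ
:::ZZ:
::::::
17) ::::::
::::::
::Z::Z
::Z:>Z
:::ZZ:
::::::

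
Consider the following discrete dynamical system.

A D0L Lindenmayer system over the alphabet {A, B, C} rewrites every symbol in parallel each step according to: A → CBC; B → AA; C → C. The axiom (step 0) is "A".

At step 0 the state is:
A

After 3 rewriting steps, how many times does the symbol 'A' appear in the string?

gen 0: A
gen 1: CBC
gen 2: CAAC
gen 3: CCBCCBCC

0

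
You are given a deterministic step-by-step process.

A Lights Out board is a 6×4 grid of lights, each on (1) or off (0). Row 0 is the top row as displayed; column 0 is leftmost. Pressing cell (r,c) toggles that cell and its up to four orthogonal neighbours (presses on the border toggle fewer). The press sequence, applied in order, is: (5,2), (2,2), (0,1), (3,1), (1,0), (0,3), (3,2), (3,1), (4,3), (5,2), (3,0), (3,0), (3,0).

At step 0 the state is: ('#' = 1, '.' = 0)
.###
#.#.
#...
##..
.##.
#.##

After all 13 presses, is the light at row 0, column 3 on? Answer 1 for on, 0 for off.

0

gen 0: .###
#.#.
#...
##..
.##.
#.##
gen 1: .###
#.#.
#...
##..
.#..
##..
gen 2: .###
#...
####
###.
.#..
##..
gen 3: #..#
##..
####
###.
.#..
##..
gen 4: #..#
##..
#.##
....
....
##..
gen 5: ...#
....
..##
....
....
##..
gen 6: ..#.
...#
..##
....
....
##..
gen 7: ..#.
...#
...#
.###
..#.
##..
gen 8: ..#.
...#
.#.#
#..#
.##.
##..
gen 9: ..#.
...#
.#.#
#...
.#.#
##.#
gen 10: ..#.
...#
.#.#
#...
.###
#.#.
gen 11: ..#.
...#
##.#
.#..
####
#.#.
gen 12: ..#.
...#
.#.#
#...
.###
#.#.
gen 13: ..#.
...#
##.#
.#..
####
#.#.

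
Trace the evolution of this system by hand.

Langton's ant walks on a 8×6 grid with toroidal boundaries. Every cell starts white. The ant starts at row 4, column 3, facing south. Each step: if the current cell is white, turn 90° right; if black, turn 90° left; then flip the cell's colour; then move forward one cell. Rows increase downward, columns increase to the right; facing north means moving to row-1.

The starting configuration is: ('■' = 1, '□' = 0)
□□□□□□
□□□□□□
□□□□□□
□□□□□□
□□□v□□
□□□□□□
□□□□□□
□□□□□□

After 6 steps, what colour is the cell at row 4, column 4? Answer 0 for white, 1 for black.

k=0  □□□□□□
□□□□□□
□□□□□□
□□□□□□
□□□v□□
□□□□□□
□□□□□□
□□□□□□
k=1  □□□□□□
□□□□□□
□□□□□□
□□□□□□
□□<■□□
□□□□□□
□□□□□□
□□□□□□
k=2  □□□□□□
□□□□□□
□□□□□□
□□^□□□
□□■■□□
□□□□□□
□□□□□□
□□□□□□
k=3  □□□□□□
□□□□□□
□□□□□□
□□■>□□
□□■■□□
□□□□□□
□□□□□□
□□□□□□
k=4  □□□□□□
□□□□□□
□□□□□□
□□■■□□
□□■v□□
□□□□□□
□□□□□□
□□□□□□
k=5  □□□□□□
□□□□□□
□□□□□□
□□■■□□
□□■□>□
□□□□□□
□□□□□□
□□□□□□
k=6  □□□□□□
□□□□□□
□□□□□□
□□■■□□
□□■□■□
□□□□v□
□□□□□□
□□□□□□

1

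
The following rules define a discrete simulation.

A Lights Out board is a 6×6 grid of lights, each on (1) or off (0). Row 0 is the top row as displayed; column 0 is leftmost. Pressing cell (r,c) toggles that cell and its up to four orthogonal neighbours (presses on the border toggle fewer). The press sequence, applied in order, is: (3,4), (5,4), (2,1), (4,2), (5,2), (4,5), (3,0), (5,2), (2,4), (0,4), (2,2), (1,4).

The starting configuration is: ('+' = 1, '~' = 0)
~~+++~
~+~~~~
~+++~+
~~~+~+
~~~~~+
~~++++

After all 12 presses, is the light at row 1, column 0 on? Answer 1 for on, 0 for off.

k=0  ~~+++~
~+~~~~
~+++~+
~~~+~+
~~~~~+
~~++++
k=1  ~~+++~
~+~~~~
~+++++
~~~~+~
~~~~++
~~++++
k=2  ~~+++~
~+~~~~
~+++++
~~~~+~
~~~~~+
~~+~~~
k=3  ~~+++~
~~~~~~
+~~+++
~+~~+~
~~~~~+
~~+~~~
k=4  ~~+++~
~~~~~~
+~~+++
~++~+~
~+++~+
~~~~~~
k=5  ~~+++~
~~~~~~
+~~+++
~++~+~
~+~+~+
~+++~~
k=6  ~~+++~
~~~~~~
+~~+++
~++~++
~+~++~
~+++~+
k=7  ~~+++~
~~~~~~
~~~+++
+~+~++
++~++~
~+++~+
k=8  ~~+++~
~~~~~~
~~~+++
+~+~++
+++++~
~~~~~+
k=9  ~~+++~
~~~~+~
~~~~~~
+~+~~+
+++++~
~~~~~+
k=10  ~~+~~+
~~~~~~
~~~~~~
+~+~~+
+++++~
~~~~~+
k=11  ~~+~~+
~~+~~~
~+++~~
+~~~~+
+++++~
~~~~~+
k=12  ~~+~++
~~++++
~++++~
+~~~~+
+++++~
~~~~~+

0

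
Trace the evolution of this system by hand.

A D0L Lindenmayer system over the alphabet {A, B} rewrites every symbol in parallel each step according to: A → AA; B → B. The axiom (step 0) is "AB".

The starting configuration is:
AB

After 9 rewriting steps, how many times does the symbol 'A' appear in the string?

step 0: AB
step 1: AAB
step 2: AAAAB
step 3: AAAAAAAAB
step 4: AAAAAAAAAAAAAAAAB
step 5: AAAAAAAAAAAAAAAAAAAAAAAAAAAAAAAAB
step 6: AAAAAAAAAAAAAAAAAAAAAAAAAAAAAAAAAAAAAAAAAAAAAAAAAAAAAAAAAAAAAAAAB
step 7: AAAAAAAAAAAAAAAAAAAAAAAAAAAAAAAAAAAAAAAAAAAAAAAAAAAAAAAAAA…AAAAAAAAAAAAAAAAAAAAAAAAAAAAAAAAAAAAAAAAAAAAAAAAAAAAAAAAAB  (len 129)
step 8: AAAAAAAAAAAAAAAAAAAAAAAAAAAAAAAAAAAAAAAAAAAAAAAAAAAAAAAAAA…AAAAAAAAAAAAAAAAAAAAAAAAAAAAAAAAAAAAAAAAAAAAAAAAAAAAAAAAAB  (len 257)
step 9: AAAAAAAAAAAAAAAAAAAAAAAAAAAAAAAAAAAAAAAAAAAAAAAAAAAAAAAAAA…AAAAAAAAAAAAAAAAAAAAAAAAAAAAAAAAAAAAAAAAAAAAAAAAAAAAAAAAAB  (len 513)

512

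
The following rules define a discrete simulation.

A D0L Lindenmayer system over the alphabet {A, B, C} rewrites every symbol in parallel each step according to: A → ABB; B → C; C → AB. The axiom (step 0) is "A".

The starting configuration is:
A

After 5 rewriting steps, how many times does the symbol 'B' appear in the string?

[0] A
[1] ABB
[2] ABBCC
[3] ABBCCABAB
[4] ABBCCABABABBCABBC
[5] ABBCCABABABBCABBCABBCCABABBCCAB

14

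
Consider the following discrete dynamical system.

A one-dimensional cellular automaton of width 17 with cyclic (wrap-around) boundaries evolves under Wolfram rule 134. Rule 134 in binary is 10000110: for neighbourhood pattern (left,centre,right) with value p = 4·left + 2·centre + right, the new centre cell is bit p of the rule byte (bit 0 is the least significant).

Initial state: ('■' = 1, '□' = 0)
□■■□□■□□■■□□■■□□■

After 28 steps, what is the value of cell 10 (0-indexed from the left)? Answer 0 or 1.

k=0  □■■□□■□□■■□□■■□□■
k=1  □□□□■■□■□□□■□□□■■
k=2  □□□■□□□■□□■■□□■□□
k=3  □□■■□□■■□■□□□■■□□
k=4  □■□□□■□□□■□□■□□□□
k=5  ■■□□■■□□■■□■■□□□□
k=6  □□□■□□□■□□□□□□□□■
k=7  □□■■□□■■□□□□□□□■■
k=8  □■□□□■□□□□□□□□■□□
k=9  ■■□□■■□□□□□□□■■□□
k=10  □□□■□□□□□□□□■□□□■
k=11  □□■■□□□□□□□■■□□■■
k=12  □■□□□□□□□□■□□□■□□
k=13  ■■□□□□□□□■■□□■■□□
k=14  □□□□□□□□■□□□■□□□■
k=15  □□□□□□□■■□□■■□□■■
k=16  □□□□□□■□□□■□□□■□□
k=17  □□□□□■■□□■■□□■■□□
k=18  □□□□■□□□■□□□■□□□□
k=19  □□□■■□□■■□□■■□□□□
k=20  □□■□□□■□□□■□□□□□□
k=21  □■■□□■■□□■■□□□□□□
k=22  ■□□□■□□□■□□□□□□□□
k=23  ■□□■■□□■■□□□□□□□■
k=24  □□■□□□■□□□□□□□□■□
k=25  □■■□□■■□□□□□□□■■□
k=26  ■□□□■□□□□□□□□■□□□
k=27  ■□□■■□□□□□□□■■□□■
k=28  □□■□□□□□□□□■□□□■□

0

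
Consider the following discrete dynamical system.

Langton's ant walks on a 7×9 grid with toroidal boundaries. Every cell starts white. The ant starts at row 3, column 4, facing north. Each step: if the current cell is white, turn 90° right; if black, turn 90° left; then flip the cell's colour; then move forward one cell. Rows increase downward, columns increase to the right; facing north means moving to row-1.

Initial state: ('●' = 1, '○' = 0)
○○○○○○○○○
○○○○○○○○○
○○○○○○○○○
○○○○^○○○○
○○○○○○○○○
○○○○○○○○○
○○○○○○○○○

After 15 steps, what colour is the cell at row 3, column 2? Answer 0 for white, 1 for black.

0) ○○○○○○○○○
○○○○○○○○○
○○○○○○○○○
○○○○^○○○○
○○○○○○○○○
○○○○○○○○○
○○○○○○○○○
1) ○○○○○○○○○
○○○○○○○○○
○○○○○○○○○
○○○○●>○○○
○○○○○○○○○
○○○○○○○○○
○○○○○○○○○
2) ○○○○○○○○○
○○○○○○○○○
○○○○○○○○○
○○○○●●○○○
○○○○○v○○○
○○○○○○○○○
○○○○○○○○○
3) ○○○○○○○○○
○○○○○○○○○
○○○○○○○○○
○○○○●●○○○
○○○○<●○○○
○○○○○○○○○
○○○○○○○○○
4) ○○○○○○○○○
○○○○○○○○○
○○○○○○○○○
○○○○^●○○○
○○○○●●○○○
○○○○○○○○○
○○○○○○○○○
5) ○○○○○○○○○
○○○○○○○○○
○○○○○○○○○
○○○<○●○○○
○○○○●●○○○
○○○○○○○○○
○○○○○○○○○
6) ○○○○○○○○○
○○○○○○○○○
○○○^○○○○○
○○○●○●○○○
○○○○●●○○○
○○○○○○○○○
○○○○○○○○○
7) ○○○○○○○○○
○○○○○○○○○
○○○●>○○○○
○○○●○●○○○
○○○○●●○○○
○○○○○○○○○
○○○○○○○○○
8) ○○○○○○○○○
○○○○○○○○○
○○○●●○○○○
○○○●v●○○○
○○○○●●○○○
○○○○○○○○○
○○○○○○○○○
9) ○○○○○○○○○
○○○○○○○○○
○○○●●○○○○
○○○<●●○○○
○○○○●●○○○
○○○○○○○○○
○○○○○○○○○
10) ○○○○○○○○○
○○○○○○○○○
○○○●●○○○○
○○○○●●○○○
○○○v●●○○○
○○○○○○○○○
○○○○○○○○○
11) ○○○○○○○○○
○○○○○○○○○
○○○●●○○○○
○○○○●●○○○
○○<●●●○○○
○○○○○○○○○
○○○○○○○○○
12) ○○○○○○○○○
○○○○○○○○○
○○○●●○○○○
○○^○●●○○○
○○●●●●○○○
○○○○○○○○○
○○○○○○○○○
13) ○○○○○○○○○
○○○○○○○○○
○○○●●○○○○
○○●>●●○○○
○○●●●●○○○
○○○○○○○○○
○○○○○○○○○
14) ○○○○○○○○○
○○○○○○○○○
○○○●●○○○○
○○●●●●○○○
○○●v●●○○○
○○○○○○○○○
○○○○○○○○○
15) ○○○○○○○○○
○○○○○○○○○
○○○●●○○○○
○○●●●●○○○
○○●○>●○○○
○○○○○○○○○
○○○○○○○○○

1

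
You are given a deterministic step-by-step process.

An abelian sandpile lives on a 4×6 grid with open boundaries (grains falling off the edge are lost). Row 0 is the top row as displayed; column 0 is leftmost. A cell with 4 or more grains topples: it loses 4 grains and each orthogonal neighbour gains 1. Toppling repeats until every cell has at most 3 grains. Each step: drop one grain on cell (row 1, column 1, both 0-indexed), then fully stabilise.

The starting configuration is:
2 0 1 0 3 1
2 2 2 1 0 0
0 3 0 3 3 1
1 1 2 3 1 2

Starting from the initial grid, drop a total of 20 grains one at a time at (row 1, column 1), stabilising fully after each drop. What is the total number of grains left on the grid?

42

k=0  2 0 1 0 3 1
2 2 2 1 0 0
0 3 0 3 3 1
1 1 2 3 1 2
k=1  2 0 1 0 3 1
2 3 2 1 0 0
0 3 0 3 3 1
1 1 2 3 1 2
k=2  2 1 1 0 3 1
3 1 3 1 0 0
1 0 1 3 3 1
1 2 2 3 1 2
k=3  2 1 1 0 3 1
3 2 3 1 0 0
1 0 1 3 3 1
1 2 2 3 1 2
k=4  2 1 1 0 3 1
3 3 3 1 0 0
1 0 1 3 3 1
1 2 2 3 1 2
k=5  3 2 2 0 3 1
0 2 0 2 0 0
2 1 2 3 3 1
1 2 2 3 1 2
k=6  3 2 2 0 3 1
0 3 0 2 0 0
2 1 2 3 3 1
1 2 2 3 1 2
k=7  3 3 2 0 3 1
1 0 1 2 0 0
2 2 2 3 3 1
1 2 2 3 1 2
k=8  3 3 2 0 3 1
1 1 1 2 0 0
2 2 2 3 3 1
1 2 2 3 1 2
k=9  3 3 2 0 3 1
1 2 1 2 0 0
2 2 2 3 3 1
1 2 2 3 1 2
k=10  3 3 2 0 3 1
1 3 1 2 0 0
2 2 2 3 3 1
1 2 2 3 1 2
k=11  0 1 3 0 3 1
3 1 2 2 0 0
2 3 2 3 3 1
1 2 2 3 1 2
k=12  0 1 3 0 3 1
3 2 2 2 0 0
2 3 2 3 3 1
1 2 2 3 1 2
k=13  0 1 3 0 3 1
3 3 2 2 0 0
2 3 2 3 3 1
1 2 2 3 1 2
k=14  1 2 3 0 3 1
1 2 3 2 0 0
0 1 3 3 3 1
2 3 2 3 1 2
k=15  1 2 3 0 3 1
1 3 3 2 0 0
0 1 3 3 3 1
2 3 2 3 1 2
k=16  2 0 1 2 3 1
2 3 3 0 2 0
1 0 3 3 0 2
3 1 1 1 3 2
k=17  2 1 2 2 3 1
3 1 1 2 2 0
1 2 1 0 1 2
3 1 2 2 3 2
k=18  2 1 2 2 3 1
3 2 1 2 2 0
1 2 1 0 1 2
3 1 2 2 3 2
k=19  2 1 2 2 3 1
3 3 1 2 2 0
1 2 1 0 1 2
3 1 2 2 3 2
k=20  3 2 2 2 3 1
0 1 2 2 2 0
2 3 1 0 1 2
3 1 2 2 3 2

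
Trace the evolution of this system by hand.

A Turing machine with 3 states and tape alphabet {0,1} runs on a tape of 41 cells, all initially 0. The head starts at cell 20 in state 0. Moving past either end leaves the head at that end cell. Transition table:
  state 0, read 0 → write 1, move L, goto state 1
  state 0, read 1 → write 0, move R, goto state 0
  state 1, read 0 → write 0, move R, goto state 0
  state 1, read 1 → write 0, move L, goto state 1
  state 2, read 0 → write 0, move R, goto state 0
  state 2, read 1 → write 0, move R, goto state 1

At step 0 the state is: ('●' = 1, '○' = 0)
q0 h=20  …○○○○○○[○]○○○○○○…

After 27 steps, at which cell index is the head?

29

t=0: q0 h=20  …○○○○○○[○]○○○○○○…
t=1: q1 h=19  …○○○○○○[○]●○○○○○…
t=2: q0 h=20  …○○○○○○[●]○○○○○○…
t=3: q0 h=21  …○○○○○○[○]○○○○○○…
t=4: q1 h=20  …○○○○○○[○]●○○○○○…
t=5: q0 h=21  …○○○○○○[●]○○○○○○…
t=6: q0 h=22  …○○○○○○[○]○○○○○○…
t=7: q1 h=21  …○○○○○○[○]●○○○○○…
t=8: q0 h=22  …○○○○○○[●]○○○○○○…
t=9: q0 h=23  …○○○○○○[○]○○○○○○…
t=10: q1 h=22  …○○○○○○[○]●○○○○○…
t=11: q0 h=23  …○○○○○○[●]○○○○○○…
t=12: q0 h=24  …○○○○○○[○]○○○○○○…
t=13: q1 h=23  …○○○○○○[○]●○○○○○…
t=14: q0 h=24  …○○○○○○[●]○○○○○○…
t=15: q0 h=25  …○○○○○○[○]○○○○○○…
t=16: q1 h=24  …○○○○○○[○]●○○○○○…
t=17: q0 h=25  …○○○○○○[●]○○○○○○…
t=18: q0 h=26  …○○○○○○[○]○○○○○○…
t=19: q1 h=25  …○○○○○○[○]●○○○○○…
t=20: q0 h=26  …○○○○○○[●]○○○○○○…
t=21: q0 h=27  …○○○○○○[○]○○○○○○…
t=22: q1 h=26  …○○○○○○[○]●○○○○○…
t=23: q0 h=27  …○○○○○○[●]○○○○○○…
t=24: q0 h=28  …○○○○○○[○]○○○○○○…
t=25: q1 h=27  …○○○○○○[○]●○○○○○…
t=26: q0 h=28  …○○○○○○[●]○○○○○○…
t=27: q0 h=29  …○○○○○○[○]○○○○○○…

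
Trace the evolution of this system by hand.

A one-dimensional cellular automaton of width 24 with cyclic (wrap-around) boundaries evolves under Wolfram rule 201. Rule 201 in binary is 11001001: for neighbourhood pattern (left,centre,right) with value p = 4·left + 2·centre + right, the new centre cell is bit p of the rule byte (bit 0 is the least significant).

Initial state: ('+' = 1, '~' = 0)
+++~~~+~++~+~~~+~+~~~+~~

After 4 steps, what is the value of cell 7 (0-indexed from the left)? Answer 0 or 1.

0

t=0: +++~~~+~++~+~~~+~+~~~+~~
t=1: +++~+~~~++~~~+~~~~~+~~~~
t=2: +++~~~+~++~+~~~+++~~~++~
t=3: +++~+~~~++~~~+~+++~+~++~
t=4: +++~~~+~++~+~~~+++~~~++~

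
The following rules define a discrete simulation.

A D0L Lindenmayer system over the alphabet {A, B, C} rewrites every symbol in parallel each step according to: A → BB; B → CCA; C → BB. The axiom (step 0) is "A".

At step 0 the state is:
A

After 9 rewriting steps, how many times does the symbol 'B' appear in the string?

2592

k=0  A
k=1  BB
k=2  CCACCA
k=3  BBBBBBBBBBBB
k=4  CCACCACCACCACCACCACCACCACCACCACCACCA
k=5  BBBBBBBBBBBBBBBBBBBBBBBBBBBBBBBBBBBBBBBBBBBBBBBBBBBBBBBBBBBBBBBBBBBBBBBB
k=6  CCACCACCACCACCACCACCACCACCACCACCACCACCACCACCACCACCACCACCAC…ACCACCACCACCACCACCACCACCACCACCACCACCACCACCACCACCACCACCACCA  (len 216)
k=7  BBBBBBBBBBBBBBBBBBBBBBBBBBBBBBBBBBBBBBBBBBBBBBBBBBBBBBBBBB…BBBBBBBBBBBBBBBBBBBBBBBBBBBBBBBBBBBBBBBBBBBBBBBBBBBBBBBBBB  (len 432)
k=8  CCACCACCACCACCACCACCACCACCACCACCACCACCACCACCACCACCACCACCAC…ACCACCACCACCACCACCACCACCACCACCACCACCACCACCACCACCACCACCACCA  (len 1296)
k=9  BBBBBBBBBBBBBBBBBBBBBBBBBBBBBBBBBBBBBBBBBBBBBBBBBBBBBBBBBB…BBBBBBBBBBBBBBBBBBBBBBBBBBBBBBBBBBBBBBBBBBBBBBBBBBBBBBBBBB  (len 2592)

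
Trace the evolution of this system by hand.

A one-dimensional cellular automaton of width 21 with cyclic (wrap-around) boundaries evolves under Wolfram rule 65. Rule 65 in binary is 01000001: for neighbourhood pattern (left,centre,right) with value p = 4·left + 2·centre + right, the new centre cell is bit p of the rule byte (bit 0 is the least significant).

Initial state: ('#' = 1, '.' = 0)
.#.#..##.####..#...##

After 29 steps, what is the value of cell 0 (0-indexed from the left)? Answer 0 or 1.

1

0) .#.#..##.####..#...##
1) .......#....#....#..#
2) .#####...##...##.....
3) .....#.#..#.#..#.####
4) .###................#
5) ...#.##############..
6) ##................#.#
7) .#.##############....
8) ................#.###
9) .##############.....#
10) ..............#.###..
11) #############.....#.#
12) ............#.###....
13) ###########.....#.###
14) ..........#.###......
15) #########.....#.#####
16) ........#.###........
17) #######.....#.#######
18) ......#.###..........
19) #####.....#.#########
20) ....#.###............
21) ###.....#.###########
22) ..#.###..............
23) #.....#.#############
24) #.###................
25) ....#.##############.
26) ###................#.
27) ..#.##############...
28) #................#.##
29) #.##############.....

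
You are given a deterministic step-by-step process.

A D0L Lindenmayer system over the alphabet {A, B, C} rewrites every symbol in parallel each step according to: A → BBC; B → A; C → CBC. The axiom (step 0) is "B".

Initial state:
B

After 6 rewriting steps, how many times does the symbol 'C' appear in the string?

32

0) B
1) A
2) BBC
3) AACBC
4) BBCBBCCBCACBC
5) AACBCAACBCCBCACBCBBCCBCACBC
6) BBCBBCCBCACBCBBCBBCCBCACBCCBCACBCBBCCBCACBCAACBCCBCACBCBBCCBCACBC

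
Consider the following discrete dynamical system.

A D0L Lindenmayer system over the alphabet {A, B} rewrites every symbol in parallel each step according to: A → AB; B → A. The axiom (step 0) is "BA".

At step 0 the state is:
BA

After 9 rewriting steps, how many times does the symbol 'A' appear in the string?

k=0  BA
k=1  AAB
k=2  ABABA
k=3  ABAABAAB
k=4  ABAABABAABABA
k=5  ABAABABAABAABABAABAAB
k=6  ABAABABAABAABABAABABAABAABABAABABA
k=7  ABAABABAABAABABAABABAABAABABAABAABABAABABAABAABABAABAAB
k=8  ABAABABAABAABABAABABAABAABABAABAABABAABABAABAABABAABABAABAABABAABAABABAABABAABAABABAABABA
k=9  ABAABABAABAABABAABABAABAABABAABAABABAABABAABAABABAABABAABA…AABABAABABAABAABABAABABAABAABABAABAABABAABABAABAABABAABAAB  (len 144)

89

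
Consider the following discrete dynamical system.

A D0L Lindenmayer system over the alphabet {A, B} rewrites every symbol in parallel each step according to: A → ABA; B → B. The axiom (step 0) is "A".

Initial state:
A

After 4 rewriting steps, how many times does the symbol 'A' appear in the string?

gen 0: A
gen 1: ABA
gen 2: ABABABA
gen 3: ABABABABABABABA
gen 4: ABABABABABABABABABABABABABABABA

16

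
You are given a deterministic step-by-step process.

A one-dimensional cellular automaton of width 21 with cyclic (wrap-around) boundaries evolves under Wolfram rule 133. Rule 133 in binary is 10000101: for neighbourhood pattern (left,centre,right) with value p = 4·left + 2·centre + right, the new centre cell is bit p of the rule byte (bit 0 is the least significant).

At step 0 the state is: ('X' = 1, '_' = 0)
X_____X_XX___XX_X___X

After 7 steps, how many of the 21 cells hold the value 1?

0) X_____X_XX___XX_X___X
1) __XXX_X____X____X_X__
2) X__X__X_XX_X_XX_X_X_X
3) ___X__X____X____X_X__
4) XX_X__X_XX_X_XX_X_X_X
5) X__X__X____X____X_X__
6) X__X__X_XX_X_XX_X_X__
7) X__X__X____X____X_X__

6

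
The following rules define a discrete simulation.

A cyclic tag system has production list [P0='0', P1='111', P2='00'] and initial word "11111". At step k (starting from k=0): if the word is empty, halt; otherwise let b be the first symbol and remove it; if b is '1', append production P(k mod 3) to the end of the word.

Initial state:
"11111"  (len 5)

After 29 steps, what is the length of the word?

[0] "11111"  (len 5)
[1] "11110"  (len 5)
[2] "1110111"  (len 7)
[3] "11011100"  (len 8)
[4] "10111000"  (len 8)
[5] "0111000111"  (len 10)
[6] "111000111"  (len 9)
[7] "110001110"  (len 9)
[8] "10001110111"  (len 11)
[9] "000111011100"  (len 12)
[10] "00111011100"  (len 11)
[11] "0111011100"  (len 10)
[12] "111011100"  (len 9)
[13] "110111000"  (len 9)
[14] "10111000111"  (len 11)
[15] "011100011100"  (len 12)
[16] "11100011100"  (len 11)
[17] "1100011100111"  (len 13)
[18] "10001110011100"  (len 14)
[19] "00011100111000"  (len 14)
[20] "0011100111000"  (len 13)
[21] "011100111000"  (len 12)
[22] "11100111000"  (len 11)
[23] "1100111000111"  (len 13)
[24] "10011100011100"  (len 14)
[25] "00111000111000"  (len 14)
[26] "0111000111000"  (len 13)
[27] "111000111000"  (len 12)
[28] "110001110000"  (len 12)
[29] "10001110000111"  (len 14)

14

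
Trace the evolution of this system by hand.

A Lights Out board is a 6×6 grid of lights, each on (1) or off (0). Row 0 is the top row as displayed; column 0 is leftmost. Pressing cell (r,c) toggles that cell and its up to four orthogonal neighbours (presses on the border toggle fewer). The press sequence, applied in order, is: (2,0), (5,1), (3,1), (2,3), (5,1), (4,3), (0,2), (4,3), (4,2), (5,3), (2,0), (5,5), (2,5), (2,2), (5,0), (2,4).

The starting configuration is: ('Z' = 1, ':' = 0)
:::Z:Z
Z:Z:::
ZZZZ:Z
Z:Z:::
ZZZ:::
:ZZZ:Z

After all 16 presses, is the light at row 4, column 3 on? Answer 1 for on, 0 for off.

0) :::Z:Z
Z:Z:::
ZZZZ:Z
Z:Z:::
ZZZ:::
:ZZZ:Z
1) :::Z:Z
::Z:::
::ZZ:Z
::Z:::
ZZZ:::
:ZZZ:Z
2) :::Z:Z
::Z:::
::ZZ:Z
::Z:::
Z:Z:::
Z::Z:Z
3) :::Z:Z
::Z:::
:ZZZ:Z
ZZ::::
ZZZ:::
Z::Z:Z
4) :::Z:Z
::ZZ::
:Z::ZZ
ZZ:Z::
ZZZ:::
Z::Z:Z
5) :::Z:Z
::ZZ::
:Z::ZZ
ZZ:Z::
Z:Z:::
:ZZZ:Z
6) :::Z:Z
::ZZ::
:Z::ZZ
ZZ::::
Z::ZZ:
:ZZ::Z
7) :ZZ::Z
:::Z::
:Z::ZZ
ZZ::::
Z::ZZ:
:ZZ::Z
8) :ZZ::Z
:::Z::
:Z::ZZ
ZZ:Z::
Z:Z:::
:ZZZ:Z
9) :ZZ::Z
:::Z::
:Z::ZZ
ZZZZ::
ZZ:Z::
:Z:Z:Z
10) :ZZ::Z
:::Z::
:Z::ZZ
ZZZZ::
ZZ::::
:ZZ:ZZ
11) :ZZ::Z
Z::Z::
Z:::ZZ
:ZZZ::
ZZ::::
:ZZ:ZZ
12) :ZZ::Z
Z::Z::
Z:::ZZ
:ZZZ::
ZZ:::Z
:ZZ:::
13) :ZZ::Z
Z::Z:Z
Z:::::
:ZZZ:Z
ZZ:::Z
:ZZ:::
14) :ZZ::Z
Z:ZZ:Z
ZZZZ::
:Z:Z:Z
ZZ:::Z
:ZZ:::
15) :ZZ::Z
Z:ZZ:Z
ZZZZ::
:Z:Z:Z
:Z:::Z
Z:Z:::
16) :ZZ::Z
Z:ZZZZ
ZZZ:ZZ
:Z:ZZZ
:Z:::Z
Z:Z:::

0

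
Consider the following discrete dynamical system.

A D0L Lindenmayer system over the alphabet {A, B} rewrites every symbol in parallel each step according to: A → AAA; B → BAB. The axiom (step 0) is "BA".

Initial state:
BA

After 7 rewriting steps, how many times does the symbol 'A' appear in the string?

step 0: BA
step 1: BABAAA
step 2: BABAAABABAAAAAAAAA
step 3: BABAAABABAAAAAAAAABABAAABABAAAAAAAAAAAAAAAAAAAAAAAAAAA
step 4: BABAAABABAAAAAAAAABABAAABABAAAAAAAAAAAAAAAAAAAAAAAAAAABABA…AAAAAAAAAAAAAAAAAAAAAAAAAAAAAAAAAAAAAAAAAAAAAAAAAAAAAAAAAA  (len 162)
step 5: BABAAABABAAAAAAAAABABAAABABAAAAAAAAAAAAAAAAAAAAAAAAAAABABA…AAAAAAAAAAAAAAAAAAAAAAAAAAAAAAAAAAAAAAAAAAAAAAAAAAAAAAAAAA  (len 486)
step 6: BABAAABABAAAAAAAAABABAAABABAAAAAAAAAAAAAAAAAAAAAAAAAAABABA…AAAAAAAAAAAAAAAAAAAAAAAAAAAAAAAAAAAAAAAAAAAAAAAAAAAAAAAAAA  (len 1458)
step 7: BABAAABABAAAAAAAAABABAAABABAAAAAAAAAAAAAAAAAAAAAAAAAAABABA…AAAAAAAAAAAAAAAAAAAAAAAAAAAAAAAAAAAAAAAAAAAAAAAAAAAAAAAAAA  (len 4374)

4246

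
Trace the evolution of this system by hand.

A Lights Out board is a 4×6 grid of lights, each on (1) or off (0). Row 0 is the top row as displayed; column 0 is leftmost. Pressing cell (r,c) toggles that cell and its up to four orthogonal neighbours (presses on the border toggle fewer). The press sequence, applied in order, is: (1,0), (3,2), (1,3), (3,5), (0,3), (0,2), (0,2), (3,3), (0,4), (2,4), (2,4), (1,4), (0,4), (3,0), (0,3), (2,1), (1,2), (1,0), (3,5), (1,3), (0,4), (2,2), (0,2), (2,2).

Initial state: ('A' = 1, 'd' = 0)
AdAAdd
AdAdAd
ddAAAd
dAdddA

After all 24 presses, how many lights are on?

13

t=0: AdAAdd
AdAdAd
ddAAAd
dAdddA
t=1: ddAAdd
dAAdAd
AdAAAd
dAdddA
t=2: ddAAdd
dAAdAd
AddAAd
ddAAdA
t=3: ddAddd
dAdAdd
AdddAd
ddAAdA
t=4: ddAddd
dAdAdd
AdddAA
ddAAAd
t=5: dddAAd
dAdddd
AdddAA
ddAAAd
t=6: dAAdAd
dAAddd
AdddAA
ddAAAd
t=7: dddAAd
dAdddd
AdddAA
ddAAAd
t=8: dddAAd
dAdddd
AddAAA
dddddd
t=9: dddddA
dAddAd
AddAAA
dddddd
t=10: dddddA
dAdddd
Addddd
ddddAd
t=11: dddddA
dAddAd
AddAAA
dddddd
t=12: ddddAA
dAdAdA
AddAdA
dddddd
t=13: dddAdd
dAdAAA
AddAdA
dddddd
t=14: dddAdd
dAdAAA
dddAdA
AAdddd
t=15: ddAdAd
dAddAA
dddAdA
AAdddd
t=16: ddAdAd
ddddAA
AAAAdA
Addddd
t=17: ddddAd
dAAAAA
AAdAdA
Addddd
t=18: AdddAd
AdAAAA
dAdAdA
Addddd
t=19: AdddAd
AdAAAA
dAdAdd
AdddAA
t=20: AddAAd
AddddA
dAdddd
AdddAA
t=21: AddddA
AdddAA
dAdddd
AdddAA
t=22: AddddA
AdAdAA
ddAAdd
AdAdAA
t=23: AAAAdA
AdddAA
ddAAdd
AdAdAA
t=24: AAAAdA
AdAdAA
dAdddd
AdddAA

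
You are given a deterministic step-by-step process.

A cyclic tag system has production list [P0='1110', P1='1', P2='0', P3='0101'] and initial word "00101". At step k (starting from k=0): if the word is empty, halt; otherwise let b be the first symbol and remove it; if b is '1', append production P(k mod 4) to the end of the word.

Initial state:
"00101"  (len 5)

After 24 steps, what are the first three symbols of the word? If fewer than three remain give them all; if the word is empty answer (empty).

010

[0] "00101"  (len 5)
[1] "0101"  (len 4)
[2] "101"  (len 3)
[3] "010"  (len 3)
[4] "10"  (len 2)
[5] "01110"  (len 5)
[6] "1110"  (len 4)
[7] "1100"  (len 4)
[8] "1000101"  (len 7)
[9] "0001011110"  (len 10)
[10] "001011110"  (len 9)
[11] "01011110"  (len 8)
[12] "1011110"  (len 7)
[13] "0111101110"  (len 10)
[14] "111101110"  (len 9)
[15] "111011100"  (len 9)
[16] "110111000101"  (len 12)
[17] "101110001011110"  (len 15)
[18] "011100010111101"  (len 15)
[19] "11100010111101"  (len 14)
[20] "11000101111010101"  (len 17)
[21] "10001011110101011110"  (len 20)
[22] "00010111101010111101"  (len 20)
[23] "0010111101010111101"  (len 19)
[24] "010111101010111101"  (len 18)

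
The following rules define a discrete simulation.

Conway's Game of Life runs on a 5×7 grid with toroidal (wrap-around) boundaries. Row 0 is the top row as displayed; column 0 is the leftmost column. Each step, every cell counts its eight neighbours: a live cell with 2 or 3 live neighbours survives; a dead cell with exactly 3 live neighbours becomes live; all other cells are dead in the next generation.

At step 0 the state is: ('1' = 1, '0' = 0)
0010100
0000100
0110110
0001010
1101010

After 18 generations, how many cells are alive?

17

t=0: 0010100
0000100
0110110
0001010
1101010
t=1: 0110110
0110100
0010010
1001010
0101011
t=2: 0000001
0000100
0010011
1101010
0101000
t=3: 0000000
0000001
1111011
1101010
0100101
t=4: 1000010
0110011
0001010
0001000
0110111
t=5: 0001000
1110010
0001011
0001001
1111111
t=6: 0000000
1111010
0101010
0100000
1100011
t=7: 0000110
1101001
0001001
0100110
1100001
t=8: 0010110
1011001
0101001
0110110
1100001
t=9: 0010110
1000001
0000001
0001110
1000001
t=10: 0100010
1000001
1000101
1000110
0000001
t=11: 0000010
0100000
0100100
1000100
1000101
t=12: 1000011
0000000
1100000
1101101
1000101
t=13: 1000010
0100000
0110001
0011100
0001100
t=14: 0000100
0110001
1100000
0100110
0010010
t=15: 0111010
0110000
0000011
1110111
0001010
t=16: 0101000
1101111
0001100
1111000
0000000
t=17: 0101011
1100011
0000000
0111100
1001000
t=18: 0100010
0110110
0001111
0111100
1000011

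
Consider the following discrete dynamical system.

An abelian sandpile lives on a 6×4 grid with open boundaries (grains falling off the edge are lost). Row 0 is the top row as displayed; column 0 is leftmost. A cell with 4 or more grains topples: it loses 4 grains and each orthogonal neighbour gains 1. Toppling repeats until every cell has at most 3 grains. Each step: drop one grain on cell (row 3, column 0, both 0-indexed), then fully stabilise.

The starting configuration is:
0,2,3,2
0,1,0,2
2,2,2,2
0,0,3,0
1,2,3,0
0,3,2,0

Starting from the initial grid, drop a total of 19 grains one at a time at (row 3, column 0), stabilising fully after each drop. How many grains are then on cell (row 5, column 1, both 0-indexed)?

step 0: 0,2,3,2
0,1,0,2
2,2,2,2
0,0,3,0
1,2,3,0
0,3,2,0
step 1: 0,2,3,2
0,1,0,2
2,2,2,2
1,0,3,0
1,2,3,0
0,3,2,0
step 2: 0,2,3,2
0,1,0,2
2,2,2,2
2,0,3,0
1,2,3,0
0,3,2,0
step 3: 0,2,3,2
0,1,0,2
2,2,2,2
3,0,3,0
1,2,3,0
0,3,2,0
step 4: 0,2,3,2
0,1,0,2
3,2,2,2
0,1,3,0
2,2,3,0
0,3,2,0
step 5: 0,2,3,2
0,1,0,2
3,2,2,2
1,1,3,0
2,2,3,0
0,3,2,0
step 6: 0,2,3,2
0,1,0,2
3,2,2,2
2,1,3,0
2,2,3,0
0,3,2,0
step 7: 0,2,3,2
0,1,0,2
3,2,2,2
3,1,3,0
2,2,3,0
0,3,2,0
step 8: 0,2,3,2
1,1,0,2
0,3,2,2
1,2,3,0
3,2,3,0
0,3,2,0
step 9: 0,2,3,2
1,1,0,2
0,3,2,2
2,2,3,0
3,2,3,0
0,3,2,0
step 10: 0,2,3,2
1,1,0,2
0,3,2,2
3,2,3,0
3,2,3,0
0,3,2,0
step 11: 0,2,3,2
1,1,0,2
1,3,2,2
1,3,3,0
0,3,3,0
1,3,2,0
step 12: 0,2,3,2
1,1,0,2
1,3,2,2
2,3,3,0
0,3,3,0
1,3,2,0
step 13: 0,2,3,2
1,1,0,2
1,3,2,2
3,3,3,0
0,3,3,0
1,3,2,0
step 14: 0,2,3,2
1,2,1,2
3,1,0,3
1,3,2,1
2,2,2,1
2,1,0,1
step 15: 0,2,3,2
1,2,1,2
3,1,0,3
2,3,2,1
2,2,2,1
2,1,0,1
step 16: 0,2,3,2
1,2,1,2
3,1,0,3
3,3,2,1
2,2,2,1
2,1,0,1
step 17: 0,2,3,2
2,2,1,2
0,3,0,3
2,0,3,1
3,3,2,1
2,1,0,1
step 18: 0,2,3,2
2,2,1,2
0,3,0,3
3,0,3,1
3,3,2,1
2,1,0,1
step 19: 0,2,3,2
2,2,1,2
1,3,0,3
1,2,3,1
1,0,3,1
3,2,0,1

2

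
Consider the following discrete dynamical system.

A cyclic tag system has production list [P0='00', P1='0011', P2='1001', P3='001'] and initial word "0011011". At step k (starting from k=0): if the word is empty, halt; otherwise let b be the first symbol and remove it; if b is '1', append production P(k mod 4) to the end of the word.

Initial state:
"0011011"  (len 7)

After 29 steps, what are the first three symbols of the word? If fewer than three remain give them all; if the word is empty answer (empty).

[0] "0011011"  (len 7)
[1] "011011"  (len 6)
[2] "11011"  (len 5)
[3] "10111001"  (len 8)
[4] "0111001001"  (len 10)
[5] "111001001"  (len 9)
[6] "110010010011"  (len 12)
[7] "100100100111001"  (len 15)
[8] "00100100111001001"  (len 17)
[9] "0100100111001001"  (len 16)
[10] "100100111001001"  (len 15)
[11] "001001110010011001"  (len 18)
[12] "01001110010011001"  (len 17)
[13] "1001110010011001"  (len 16)
[14] "0011100100110010011"  (len 19)
[15] "011100100110010011"  (len 18)
[16] "11100100110010011"  (len 17)
[17] "110010011001001100"  (len 18)
[18] "100100110010011000011"  (len 21)
[19] "001001100100110000111001"  (len 24)
[20] "01001100100110000111001"  (len 23)
[21] "1001100100110000111001"  (len 22)
[22] "0011001001100001110010011"  (len 25)
[23] "011001001100001110010011"  (len 24)
[24] "11001001100001110010011"  (len 23)
[25] "100100110000111001001100"  (len 24)
[26] "001001100001110010011000011"  (len 27)
[27] "01001100001110010011000011"  (len 26)
[28] "1001100001110010011000011"  (len 25)
[29] "00110000111001001100001100"  (len 26)

001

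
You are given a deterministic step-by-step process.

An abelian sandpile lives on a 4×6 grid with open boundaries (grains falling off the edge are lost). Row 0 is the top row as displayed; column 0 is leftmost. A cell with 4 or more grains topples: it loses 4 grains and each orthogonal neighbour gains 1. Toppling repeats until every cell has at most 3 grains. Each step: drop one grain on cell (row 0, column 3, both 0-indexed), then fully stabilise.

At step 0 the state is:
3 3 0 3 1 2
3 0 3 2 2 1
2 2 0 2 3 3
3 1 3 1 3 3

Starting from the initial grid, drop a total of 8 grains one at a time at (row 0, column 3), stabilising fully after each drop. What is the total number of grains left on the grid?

0) 3 3 0 3 1 2
3 0 3 2 2 1
2 2 0 2 3 3
3 1 3 1 3 3
1) 3 3 1 0 2 2
3 0 3 3 2 1
2 2 0 2 3 3
3 1 3 1 3 3
2) 3 3 1 1 2 2
3 0 3 3 2 1
2 2 0 2 3 3
3 1 3 1 3 3
3) 3 3 1 2 2 2
3 0 3 3 2 1
2 2 0 2 3 3
3 1 3 1 3 3
4) 3 3 1 3 2 2
3 0 3 3 2 1
2 2 0 2 3 3
3 1 3 1 3 3
5) 3 3 3 1 3 2
3 1 0 1 3 1
2 2 1 3 3 3
3 1 3 1 3 3
6) 3 3 3 2 3 2
3 1 0 1 3 1
2 2 1 3 3 3
3 1 3 1 3 3
7) 3 3 3 3 3 2
3 1 0 1 3 1
2 2 1 3 3 3
3 1 3 1 3 3
8) 1 1 1 3 1 3
0 3 2 0 2 3
3 2 2 1 3 1
3 1 3 3 1 1

44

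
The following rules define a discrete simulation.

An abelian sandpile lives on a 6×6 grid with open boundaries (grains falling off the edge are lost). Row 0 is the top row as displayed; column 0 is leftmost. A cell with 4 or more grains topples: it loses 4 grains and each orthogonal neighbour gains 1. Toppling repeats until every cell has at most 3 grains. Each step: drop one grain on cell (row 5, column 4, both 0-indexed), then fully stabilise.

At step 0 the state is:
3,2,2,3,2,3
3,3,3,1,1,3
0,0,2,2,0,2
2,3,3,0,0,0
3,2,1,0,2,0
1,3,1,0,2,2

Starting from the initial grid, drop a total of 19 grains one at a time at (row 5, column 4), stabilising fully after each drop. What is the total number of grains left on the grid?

gen 0: 3,2,2,3,2,3
3,3,3,1,1,3
0,0,2,2,0,2
2,3,3,0,0,0
3,2,1,0,2,0
1,3,1,0,2,2
gen 1: 3,2,2,3,2,3
3,3,3,1,1,3
0,0,2,2,0,2
2,3,3,0,0,0
3,2,1,0,2,0
1,3,1,0,3,2
gen 2: 3,2,2,3,2,3
3,3,3,1,1,3
0,0,2,2,0,2
2,3,3,0,0,0
3,2,1,0,3,0
1,3,1,1,0,3
gen 3: 3,2,2,3,2,3
3,3,3,1,1,3
0,0,2,2,0,2
2,3,3,0,0,0
3,2,1,0,3,0
1,3,1,1,1,3
gen 4: 3,2,2,3,2,3
3,3,3,1,1,3
0,0,2,2,0,2
2,3,3,0,0,0
3,2,1,0,3,0
1,3,1,1,2,3
gen 5: 3,2,2,3,2,3
3,3,3,1,1,3
0,0,2,2,0,2
2,3,3,0,0,0
3,2,1,0,3,0
1,3,1,1,3,3
gen 6: 3,2,2,3,2,3
3,3,3,1,1,3
0,0,2,2,0,2
2,3,3,0,1,0
3,2,1,1,0,2
1,3,1,2,2,0
gen 7: 3,2,2,3,2,3
3,3,3,1,1,3
0,0,2,2,0,2
2,3,3,0,1,0
3,2,1,1,0,2
1,3,1,2,3,0
gen 8: 3,2,2,3,2,3
3,3,3,1,1,3
0,0,2,2,0,2
2,3,3,0,1,0
3,2,1,1,1,2
1,3,1,3,0,1
gen 9: 3,2,2,3,2,3
3,3,3,1,1,3
0,0,2,2,0,2
2,3,3,0,1,0
3,2,1,1,1,2
1,3,1,3,1,1
gen 10: 3,2,2,3,2,3
3,3,3,1,1,3
0,0,2,2,0,2
2,3,3,0,1,0
3,2,1,1,1,2
1,3,1,3,2,1
gen 11: 3,2,2,3,2,3
3,3,3,1,1,3
0,0,2,2,0,2
2,3,3,0,1,0
3,2,1,1,1,2
1,3,1,3,3,1
gen 12: 3,2,2,3,2,3
3,3,3,1,1,3
0,0,2,2,0,2
2,3,3,0,1,0
3,2,1,2,2,2
1,3,2,0,1,2
gen 13: 3,2,2,3,2,3
3,3,3,1,1,3
0,0,2,2,0,2
2,3,3,0,1,0
3,2,1,2,2,2
1,3,2,0,2,2
gen 14: 3,2,2,3,2,3
3,3,3,1,1,3
0,0,2,2,0,2
2,3,3,0,1,0
3,2,1,2,2,2
1,3,2,0,3,2
gen 15: 3,2,2,3,2,3
3,3,3,1,1,3
0,0,2,2,0,2
2,3,3,0,1,0
3,2,1,2,3,2
1,3,2,1,0,3
gen 16: 3,2,2,3,2,3
3,3,3,1,1,3
0,0,2,2,0,2
2,3,3,0,1,0
3,2,1,2,3,2
1,3,2,1,1,3
gen 17: 3,2,2,3,2,3
3,3,3,1,1,3
0,0,2,2,0,2
2,3,3,0,1,0
3,2,1,2,3,2
1,3,2,1,2,3
gen 18: 3,2,2,3,2,3
3,3,3,1,1,3
0,0,2,2,0,2
2,3,3,0,1,0
3,2,1,2,3,2
1,3,2,1,3,3
gen 19: 3,2,2,3,2,3
3,3,3,1,1,3
0,0,2,2,0,2
2,3,3,0,2,1
3,2,1,3,1,0
1,3,2,2,2,1

67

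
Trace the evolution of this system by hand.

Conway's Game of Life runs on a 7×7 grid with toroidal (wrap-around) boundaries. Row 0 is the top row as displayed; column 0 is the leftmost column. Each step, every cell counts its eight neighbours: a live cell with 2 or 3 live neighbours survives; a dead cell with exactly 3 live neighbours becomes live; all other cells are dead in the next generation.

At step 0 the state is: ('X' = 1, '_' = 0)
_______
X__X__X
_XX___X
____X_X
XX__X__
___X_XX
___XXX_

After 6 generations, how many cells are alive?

19

0) _______
X__X__X
_XX___X
____X_X
XX__X__
___X_XX
___XXX_
1) ___X_XX
XXX___X
_XXX__X
__XX__X
X__XX__
X_XX__X
___X_XX
2) _X_X___
____X__
_____XX
_____XX
X___XX_
XXX____
___X___
3) __XXX__
____XX_
____X_X
X______
X___XX_
XXXXX_X
X__X___
4) __X__X_
_______
____X_X
X___X__
__X_XX_
__X____
X____XX
5) _____X_
_____X_
_____X_
____X_X
_X__XX_
_X_XX__
_X___XX
6) ____XX_
____XXX
____XXX
____X_X
X_X____
_X_X__X
X_X__XX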